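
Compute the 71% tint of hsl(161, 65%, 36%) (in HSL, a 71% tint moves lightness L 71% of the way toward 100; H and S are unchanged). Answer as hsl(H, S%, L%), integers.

hsl(161, 65%, 81%)

L moves 71% from 36 toward 100: 36 + 45.44 = 81.44 → 81.
H and S are unchanged.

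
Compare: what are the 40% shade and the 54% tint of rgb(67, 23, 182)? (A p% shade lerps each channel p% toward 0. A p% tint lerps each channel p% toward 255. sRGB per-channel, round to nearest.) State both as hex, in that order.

#280E6D, #A994DD

40% shade:
  R: 67 + 0.4×(0−67) = 67 − 26.8 = 40.2 → 40
  G: 23 + 0.4×(0−23) = 23 − 9.2 = 13.8 → 14
  B: 182 − 72.8 = 109.2 → 109
  → #280E6D
54% tint:
  R: 67 + 0.54×(255−67) = 67 + 101.52 = 168.52 → 169
  G: 23 + 0.54×(255−23) = 23 + 125.28 = 148.28 → 148
  B: 182 + 0.54×(255−182) = 182 + 39.42 = 221.42 → 221
  → #A994DD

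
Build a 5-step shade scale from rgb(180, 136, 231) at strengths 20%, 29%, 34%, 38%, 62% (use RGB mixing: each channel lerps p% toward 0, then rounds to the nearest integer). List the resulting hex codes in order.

20%: (180 − 36 = 144→144, 136 − 27.2 = 108.8→109, 231 − 46.2 = 184.8→185) → #906DB9
29%: (180 − 52.2 = 127.8→128, 136 − 39.44 = 96.56→97, 231 − 66.99 = 164.01→164) → #8061A4
34%: (180 − 61.2 = 118.8→119, 136 − 46.24 = 89.76→90, 231 − 78.54 = 152.46→152) → #775A98
38%: (180 − 68.4 = 111.6→112, 136 − 51.68 = 84.32→84, 231 − 87.78 = 143.22→143) → #70548F
62%: (180 − 111.6 = 68.4→68, 136 − 84.32 = 51.68→52, 231 − 143.22 = 87.78→88) → #443458

#906DB9, #8061A4, #775A98, #70548F, #443458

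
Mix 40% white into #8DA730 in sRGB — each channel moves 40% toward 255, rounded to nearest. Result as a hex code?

#BBCA83

#8DA730 is rgb(141, 167, 48).
Per channel, c → c + 0.4(255 − c):
  R: 141 + 0.4×(255−141) = 141 + 45.6 = 186.6 → 187
  G: 167 + 35.2 = 202.2 → 202
  B: 48 + 82.8 = 130.8 → 131
rgb(187, 202, 131) = #BBCA83.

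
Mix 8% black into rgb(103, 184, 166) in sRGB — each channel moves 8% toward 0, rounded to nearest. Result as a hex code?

#5FA999

Lerp each channel 8% toward 0:
  R: 103 − 8.24 = 94.76 → 95
  G: 184 + 0.08×(0−184) = 184 − 14.72 = 169.28 → 169
  B: 166 + 0.08×(0−166) = 166 − 13.28 = 152.72 → 153
rgb(95, 169, 153) = #5FA999.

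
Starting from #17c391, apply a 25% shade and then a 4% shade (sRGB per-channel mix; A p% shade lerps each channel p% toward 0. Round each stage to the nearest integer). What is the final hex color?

#108c69

#17c391 is rgb(23, 195, 145).
Lerp each channel 25% toward 0:
  R: 23 − 5.75 = 17.25 → 17
  G: 195 + 0.25×(0−195) = 195 − 48.75 = 146.25 → 146
  B: 145 − 36.25 = 108.75 → 109
After the shade: rgb(17, 146, 109) = #11926d.
A 4% shade moves each channel 4% toward 0:
  R: 17 − 0.68 = 16.32 → 16
  G: 146 − 5.84 = 140.16 → 140
  B: 109 + 0.04×(0−109) = 109 − 4.36 = 104.64 → 105
rgb(16, 140, 105) = #108c69.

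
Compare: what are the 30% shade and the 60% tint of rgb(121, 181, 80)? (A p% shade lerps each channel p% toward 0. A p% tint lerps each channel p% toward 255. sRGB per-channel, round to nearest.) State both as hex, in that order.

#557F38, #C9E1B9

30% shade:
  R: 121 + 0.3×(0−121) = 121 − 36.3 = 84.7 → 85
  G: 181 − 54.3 = 126.7 → 127
  B: 80 + 0.3×(0−80) = 80 − 24 = 56 → 56
  → #557F38
60% tint:
  R: 121 + 0.6×(255−121) = 121 + 80.4 = 201.4 → 201
  G: 181 + 44.4 = 225.4 → 225
  B: 80 + 105 = 185 → 185
  → #C9E1B9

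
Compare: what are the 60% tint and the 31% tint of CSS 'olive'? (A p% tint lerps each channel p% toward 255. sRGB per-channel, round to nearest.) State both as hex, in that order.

#CCCC99, #A7A74F

CSS olive is rgb(128, 128, 0).
60% tint:
  R: 128 + 76.2 = 204.2 → 204
  G: 128 + 0.6×(255−128) = 128 + 76.2 = 204.2 → 204
  B: 0 + 0.6×(255−0) = 0 + 153 = 153 → 153
  → #CCCC99
31% tint:
  R: 128 + 0.31×(255−128) = 128 + 39.37 = 167.37 → 167
  G: 128 + 39.37 = 167.37 → 167
  B: 0 + 79.05 = 79.05 → 79
  → #A7A74F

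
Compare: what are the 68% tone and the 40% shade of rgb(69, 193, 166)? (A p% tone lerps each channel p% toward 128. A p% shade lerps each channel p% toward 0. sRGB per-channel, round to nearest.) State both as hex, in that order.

#6D958C, #297464

68% tone:
  R: 69 + 40.12 = 109.12 → 109
  G: 193 + 0.68×(128−193) = 193 − 44.2 = 148.8 → 149
  B: 166 + 0.68×(128−166) = 166 − 25.84 = 140.16 → 140
  → #6D958C
40% shade:
  R: 69 − 27.6 = 41.4 → 41
  G: 193 − 77.2 = 115.8 → 116
  B: 166 − 66.4 = 99.6 → 100
  → #297464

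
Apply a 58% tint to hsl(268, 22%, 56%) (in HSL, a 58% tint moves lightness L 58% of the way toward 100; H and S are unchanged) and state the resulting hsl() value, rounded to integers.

hsl(268, 22%, 82%)

L moves 58% from 56 toward 100: 56 + 25.52 = 81.52 → 82.
H and S are unchanged.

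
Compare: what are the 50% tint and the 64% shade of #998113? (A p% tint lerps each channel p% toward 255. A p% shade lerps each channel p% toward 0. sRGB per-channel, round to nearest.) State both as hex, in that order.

#998113 is rgb(153, 129, 19).
50% tint:
  R: 153 + 0.5×(255−153) = 153 + 51 = 204 → 204
  G: 129 + 0.5×(255−129) = 129 + 63 = 192 → 192
  B: 19 + 0.5×(255−19) = 19 + 118 = 137 → 137
  → #ccc089
64% shade:
  R: 153 + 0.64×(0−153) = 153 − 97.92 = 55.08 → 55
  G: 129 − 82.56 = 46.44 → 46
  B: 19 − 12.16 = 6.84 → 7
  → #372e07

#ccc089, #372e07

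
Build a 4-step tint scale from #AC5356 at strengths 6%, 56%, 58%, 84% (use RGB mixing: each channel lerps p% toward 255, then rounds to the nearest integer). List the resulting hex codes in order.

#B15D60, #DAB3B5, #DCB7B8, #F2E3E4

#AC5356 is rgb(172, 83, 86).
6%: (172 + 4.98 = 176.98→177, 83 + 10.32 = 93.32→93, 86 + 10.14 = 96.14→96) → #B15D60
56%: (172 + 46.48 = 218.48→218, 83 + 96.32 = 179.32→179, 86 + 94.64 = 180.64→181) → #DAB3B5
58%: (172 + 48.14 = 220.14→220, 83 + 99.76 = 182.76→183, 86 + 98.02 = 184.02→184) → #DCB7B8
84%: (172 + 69.72 = 241.72→242, 83 + 144.48 = 227.48→227, 86 + 141.96 = 227.96→228) → #F2E3E4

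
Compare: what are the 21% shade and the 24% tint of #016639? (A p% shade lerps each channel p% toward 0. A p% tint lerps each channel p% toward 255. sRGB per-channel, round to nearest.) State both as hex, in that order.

#016639 is rgb(1, 102, 57).
21% shade:
  R: 1 − 0.21 = 0.79 → 1
  G: 102 + 0.21×(0−102) = 102 − 21.42 = 80.58 → 81
  B: 57 + 0.21×(0−57) = 57 − 11.97 = 45.03 → 45
  → #01512D
24% tint:
  R: 1 + 0.24×(255−1) = 1 + 60.96 = 61.96 → 62
  G: 102 + 0.24×(255−102) = 102 + 36.72 = 138.72 → 139
  B: 57 + 0.24×(255−57) = 57 + 47.52 = 104.52 → 105
  → #3E8B69

#01512D, #3E8B69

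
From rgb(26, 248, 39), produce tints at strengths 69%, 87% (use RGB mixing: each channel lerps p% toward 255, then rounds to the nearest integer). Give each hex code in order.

#B8FDBC, #E1FEE3

69%: (26 + 158.01 = 184.01→184, 248 + 4.83 = 252.83→253, 39 + 149.04 = 188.04→188) → #B8FDBC
87%: (26 + 199.23 = 225.23→225, 248 + 6.09 = 254.09→254, 39 + 187.92 = 226.92→227) → #E1FEE3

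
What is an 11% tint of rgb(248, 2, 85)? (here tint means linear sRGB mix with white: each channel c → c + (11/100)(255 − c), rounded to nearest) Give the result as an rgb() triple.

Lerp each channel 11% toward 255:
  R: 248 + 0.11×(255−248) = 248 + 0.77 = 248.77 → 249
  G: 2 + 27.83 = 29.83 → 30
  B: 85 + 0.11×(255−85) = 85 + 18.7 = 103.7 → 104

rgb(249, 30, 104)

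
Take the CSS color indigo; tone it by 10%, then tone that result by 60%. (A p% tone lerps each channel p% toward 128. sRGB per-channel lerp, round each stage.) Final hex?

CSS indigo is rgb(75, 0, 130).
Lerp each channel 10% toward 128:
  R: 75 + 0.1×(128−75) = 75 + 5.3 = 80.3 → 80
  G: 0 + 0.1×(128−0) = 0 + 12.8 = 12.8 → 13
  B: 130 + 0.1×(128−130) = 130 − 0.2 = 129.8 → 130
After the tone: rgb(80, 13, 130) = #500D82.
A 60% tone moves each channel 60% toward 128:
  R: 80 + 0.6×(128−80) = 80 + 28.8 = 108.8 → 109
  G: 13 + 69 = 82 → 82
  B: 130 + 0.6×(128−130) = 130 − 1.2 = 128.8 → 129
rgb(109, 82, 129) = #6D5281.

#6D5281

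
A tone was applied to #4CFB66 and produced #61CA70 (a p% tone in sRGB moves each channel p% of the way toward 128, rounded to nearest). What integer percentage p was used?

#4CFB66 is rgb(76, 251, 102); #61CA70 is rgb(97, 202, 112).
On the G channel (widest range): 202 ≈ 251 + (p/100)(128 − 251), so p ≈ 100×(202 − 251)/(128 − 251) = -4900/-123 = 39.84.
p = 40 reproduces all three channels after rounding.

40%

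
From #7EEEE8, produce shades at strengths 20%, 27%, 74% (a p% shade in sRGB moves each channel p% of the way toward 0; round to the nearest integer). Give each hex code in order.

#65BEBA, #5CAEA9, #213E3C

#7EEEE8 is rgb(126, 238, 232).
20%: (126 − 25.2 = 100.8→101, 238 − 47.6 = 190.4→190, 232 − 46.4 = 185.6→186) → #65BEBA
27%: (126 − 34.02 = 91.98→92, 238 − 64.26 = 173.74→174, 232 − 62.64 = 169.36→169) → #5CAEA9
74%: (126 − 93.24 = 32.76→33, 238 − 176.12 = 61.88→62, 232 − 171.68 = 60.32→60) → #213E3C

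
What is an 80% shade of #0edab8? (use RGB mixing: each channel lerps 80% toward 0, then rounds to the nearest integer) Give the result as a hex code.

#0edab8 is rgb(14, 218, 184).
Lerp each channel 80% toward 0:
  R: 14 + 0.8×(0−14) = 14 − 11.2 = 2.8 → 3
  G: 218 + 0.8×(0−218) = 218 − 174.4 = 43.6 → 44
  B: 184 − 147.2 = 36.8 → 37
rgb(3, 44, 37) = #032c25.

#032c25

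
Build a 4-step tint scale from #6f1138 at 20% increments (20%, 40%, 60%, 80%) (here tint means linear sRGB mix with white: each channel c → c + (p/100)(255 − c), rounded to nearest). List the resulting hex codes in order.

#8c4160, #a97088, #c5a0af, #e2cfd7

#6f1138 is rgb(111, 17, 56).
20%: (111 + 28.8 = 139.8→140, 17 + 47.6 = 64.6→65, 56 + 39.8 = 95.8→96) → #8c4160
40%: (111 + 57.6 = 168.6→169, 17 + 95.2 = 112.2→112, 56 + 79.6 = 135.6→136) → #a97088
60%: (111 + 86.4 = 197.4→197, 17 + 142.8 = 159.8→160, 56 + 119.4 = 175.4→175) → #c5a0af
80%: (111 + 115.2 = 226.2→226, 17 + 190.4 = 207.4→207, 56 + 159.2 = 215.2→215) → #e2cfd7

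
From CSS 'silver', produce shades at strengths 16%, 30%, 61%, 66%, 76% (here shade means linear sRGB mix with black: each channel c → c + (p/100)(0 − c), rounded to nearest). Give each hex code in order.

#a1a1a1, #868686, #4b4b4b, #414141, #2e2e2e

CSS silver is rgb(192, 192, 192).
16%: (192 − 30.72 = 161.28→161, 192 − 30.72 = 161.28→161, 192 − 30.72 = 161.28→161) → #a1a1a1
30%: (192 − 57.6 = 134.4→134, 192 − 57.6 = 134.4→134, 192 − 57.6 = 134.4→134) → #868686
61%: (192 − 117.12 = 74.88→75, 192 − 117.12 = 74.88→75, 192 − 117.12 = 74.88→75) → #4b4b4b
66%: (192 − 126.72 = 65.28→65, 192 − 126.72 = 65.28→65, 192 − 126.72 = 65.28→65) → #414141
76%: (192 − 145.92 = 46.08→46, 192 − 145.92 = 46.08→46, 192 − 145.92 = 46.08→46) → #2e2e2e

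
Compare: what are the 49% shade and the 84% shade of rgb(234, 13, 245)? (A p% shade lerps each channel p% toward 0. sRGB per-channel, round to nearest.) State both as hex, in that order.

49% shade:
  R: 234 + 0.49×(0−234) = 234 − 114.66 = 119.34 → 119
  G: 13 + 0.49×(0−13) = 13 − 6.37 = 6.63 → 7
  B: 245 + 0.49×(0−245) = 245 − 120.05 = 124.95 → 125
  → #77077d
84% shade:
  R: 234 + 0.84×(0−234) = 234 − 196.56 = 37.44 → 37
  G: 13 + 0.84×(0−13) = 13 − 10.92 = 2.08 → 2
  B: 245 + 0.84×(0−245) = 245 − 205.8 = 39.2 → 39
  → #250227

#77077d, #250227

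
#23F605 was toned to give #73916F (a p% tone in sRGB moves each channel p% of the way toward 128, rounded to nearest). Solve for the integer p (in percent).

86%

#23F605 is rgb(35, 246, 5); #73916F is rgb(115, 145, 111).
On the B channel (widest range): 111 ≈ 5 + (p/100)(128 − 5), so p ≈ 100×(111 − 5)/(128 − 5) = 10600/123 = 86.18.
p = 86 reproduces all three channels after rounding.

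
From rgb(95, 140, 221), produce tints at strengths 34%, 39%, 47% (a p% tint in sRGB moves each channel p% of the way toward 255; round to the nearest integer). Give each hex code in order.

34%: (95 + 54.4 = 149.4→149, 140 + 39.1 = 179.1→179, 221 + 11.56 = 232.56→233) → #95b3e9
39%: (95 + 62.4 = 157.4→157, 140 + 44.85 = 184.85→185, 221 + 13.26 = 234.26→234) → #9db9ea
47%: (95 + 75.2 = 170.2→170, 140 + 54.05 = 194.05→194, 221 + 15.98 = 236.98→237) → #aac2ed

#95b3e9, #9db9ea, #aac2ed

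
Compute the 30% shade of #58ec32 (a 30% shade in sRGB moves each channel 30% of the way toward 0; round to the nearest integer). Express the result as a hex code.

#58ec32 is rgb(88, 236, 50).
A 30% shade moves each channel 30% toward 0:
  R: 88 + 0.3×(0−88) = 88 − 26.4 = 61.6 → 62
  G: 236 + 0.3×(0−236) = 236 − 70.8 = 165.2 → 165
  B: 50 − 15 = 35 → 35
rgb(62, 165, 35) = #3ea523.

#3ea523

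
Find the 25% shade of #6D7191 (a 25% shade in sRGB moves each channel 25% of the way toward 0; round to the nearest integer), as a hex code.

#6D7191 is rgb(109, 113, 145).
Per channel, c → c + 0.25(0 − c):
  R: 109 + 0.25×(0−109) = 109 − 27.25 = 81.75 → 82
  G: 113 + 0.25×(0−113) = 113 − 28.25 = 84.75 → 85
  B: 145 − 36.25 = 108.75 → 109
rgb(82, 85, 109) = #52556D.

#52556D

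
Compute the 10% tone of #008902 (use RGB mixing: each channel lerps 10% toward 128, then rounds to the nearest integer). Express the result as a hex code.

#008902 is rgb(0, 137, 2).
A 10% tone moves each channel 10% toward 128:
  R: 0 + 0.1×(128−0) = 0 + 12.8 = 12.8 → 13
  G: 137 + 0.1×(128−137) = 137 − 0.9 = 136.1 → 136
  B: 2 + 12.6 = 14.6 → 15
rgb(13, 136, 15) = #0D880F.

#0D880F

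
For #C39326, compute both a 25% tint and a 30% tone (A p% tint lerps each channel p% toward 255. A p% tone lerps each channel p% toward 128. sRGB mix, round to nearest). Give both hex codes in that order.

#C39326 is rgb(195, 147, 38).
25% tint:
  R: 195 + 15 = 210 → 210
  G: 147 + 0.25×(255−147) = 147 + 27 = 174 → 174
  B: 38 + 0.25×(255−38) = 38 + 54.25 = 92.25 → 92
  → #D2AE5C
30% tone:
  R: 195 − 20.1 = 174.9 → 175
  G: 147 + 0.3×(128−147) = 147 − 5.7 = 141.3 → 141
  B: 38 + 0.3×(128−38) = 38 + 27 = 65 → 65
  → #AF8D41

#D2AE5C, #AF8D41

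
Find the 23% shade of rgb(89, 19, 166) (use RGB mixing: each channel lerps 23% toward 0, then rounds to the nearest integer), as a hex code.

A 23% shade moves each channel 23% toward 0:
  R: 89 + 0.23×(0−89) = 89 − 20.47 = 68.53 → 69
  G: 19 + 0.23×(0−19) = 19 − 4.37 = 14.63 → 15
  B: 166 − 38.18 = 127.82 → 128
rgb(69, 15, 128) = #450F80.

#450F80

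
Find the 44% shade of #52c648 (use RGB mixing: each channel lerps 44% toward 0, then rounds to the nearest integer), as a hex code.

#52c648 is rgb(82, 198, 72).
Per channel, c → c + 0.44(0 − c):
  R: 82 + 0.44×(0−82) = 82 − 36.08 = 45.92 → 46
  G: 198 − 87.12 = 110.88 → 111
  B: 72 + 0.44×(0−72) = 72 − 31.68 = 40.32 → 40
rgb(46, 111, 40) = #2e6f28.

#2e6f28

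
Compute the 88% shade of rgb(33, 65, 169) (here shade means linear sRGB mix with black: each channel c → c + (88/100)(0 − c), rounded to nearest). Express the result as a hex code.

#040814

Lerp each channel 88% toward 0:
  R: 33 − 29.04 = 3.96 → 4
  G: 65 + 0.88×(0−65) = 65 − 57.2 = 7.8 → 8
  B: 169 + 0.88×(0−169) = 169 − 148.72 = 20.28 → 20
rgb(4, 8, 20) = #040814.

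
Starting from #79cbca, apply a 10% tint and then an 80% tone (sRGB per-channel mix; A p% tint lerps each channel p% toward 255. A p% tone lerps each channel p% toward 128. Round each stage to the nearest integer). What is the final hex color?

#79cbca is rgb(121, 203, 202).
Lerp each channel 10% toward 255:
  R: 121 + 0.1×(255−121) = 121 + 13.4 = 134.4 → 134
  G: 203 + 0.1×(255−203) = 203 + 5.2 = 208.2 → 208
  B: 202 + 5.3 = 207.3 → 207
After the tint: rgb(134, 208, 207) = #86d0cf.
An 80% tone moves each channel 80% toward 128:
  R: 134 + 0.8×(128−134) = 134 − 4.8 = 129.2 → 129
  G: 208 − 64 = 144 → 144
  B: 207 + 0.8×(128−207) = 207 − 63.2 = 143.8 → 144
rgb(129, 144, 144) = #819090.

#819090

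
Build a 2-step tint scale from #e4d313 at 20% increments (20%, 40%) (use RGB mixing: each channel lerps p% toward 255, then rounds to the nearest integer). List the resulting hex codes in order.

#e4d313 is rgb(228, 211, 19).
20%: (228 + 5.4 = 233.4→233, 211 + 8.8 = 219.8→220, 19 + 47.2 = 66.2→66) → #e9dc42
40%: (228 + 10.8 = 238.8→239, 211 + 17.6 = 228.6→229, 19 + 94.4 = 113.4→113) → #efe571

#e9dc42, #efe571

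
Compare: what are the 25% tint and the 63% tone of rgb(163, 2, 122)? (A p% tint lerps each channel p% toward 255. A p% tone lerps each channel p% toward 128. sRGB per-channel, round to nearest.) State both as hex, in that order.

25% tint:
  R: 163 + 23 = 186 → 186
  G: 2 + 0.25×(255−2) = 2 + 63.25 = 65.25 → 65
  B: 122 + 33.25 = 155.25 → 155
  → #BA419B
63% tone:
  R: 163 − 22.05 = 140.95 → 141
  G: 2 + 79.38 = 81.38 → 81
  B: 122 + 0.63×(128−122) = 122 + 3.78 = 125.78 → 126
  → #8D517E

#BA419B, #8D517E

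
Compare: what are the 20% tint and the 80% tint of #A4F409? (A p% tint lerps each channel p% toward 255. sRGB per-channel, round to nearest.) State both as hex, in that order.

#A4F409 is rgb(164, 244, 9).
20% tint:
  R: 164 + 18.2 = 182.2 → 182
  G: 244 + 2.2 = 246.2 → 246
  B: 9 + 49.2 = 58.2 → 58
  → #B6F63A
80% tint:
  R: 164 + 72.8 = 236.8 → 237
  G: 244 + 8.8 = 252.8 → 253
  B: 9 + 196.8 = 205.8 → 206
  → #EDFDCE

#B6F63A, #EDFDCE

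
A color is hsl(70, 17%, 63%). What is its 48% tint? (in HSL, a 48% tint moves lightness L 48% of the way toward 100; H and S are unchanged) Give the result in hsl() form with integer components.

L moves 48% from 63 toward 100: 63 + 17.76 = 80.76 → 81.
H and S are unchanged.

hsl(70, 17%, 81%)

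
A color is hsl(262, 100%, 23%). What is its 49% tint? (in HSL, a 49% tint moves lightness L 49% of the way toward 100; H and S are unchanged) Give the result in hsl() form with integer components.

L moves 49% from 23 toward 100: 23 + 37.73 = 60.73 → 61.
H and S are unchanged.

hsl(262, 100%, 61%)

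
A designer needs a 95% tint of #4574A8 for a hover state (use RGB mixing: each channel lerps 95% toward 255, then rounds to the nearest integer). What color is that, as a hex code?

#F6F8FB

#4574A8 is rgb(69, 116, 168).
A 95% tint moves each channel 95% toward 255:
  R: 69 + 0.95×(255−69) = 69 + 176.7 = 245.7 → 246
  G: 116 + 0.95×(255−116) = 116 + 132.05 = 248.05 → 248
  B: 168 + 82.65 = 250.65 → 251
rgb(246, 248, 251) = #F6F8FB.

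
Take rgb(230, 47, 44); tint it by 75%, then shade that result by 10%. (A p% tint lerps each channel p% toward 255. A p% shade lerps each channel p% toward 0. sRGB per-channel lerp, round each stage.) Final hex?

#E0B7B6

A 75% tint moves each channel 75% toward 255:
  R: 230 + 18.75 = 248.75 → 249
  G: 47 + 0.75×(255−47) = 47 + 156 = 203 → 203
  B: 44 + 0.75×(255−44) = 44 + 158.25 = 202.25 → 202
After the tint: rgb(249, 203, 202) = #F9CBCA.
A 10% shade moves each channel 10% toward 0:
  R: 249 − 24.9 = 224.1 → 224
  G: 203 + 0.1×(0−203) = 203 − 20.3 = 182.7 → 183
  B: 202 − 20.2 = 181.8 → 182
rgb(224, 183, 182) = #E0B7B6.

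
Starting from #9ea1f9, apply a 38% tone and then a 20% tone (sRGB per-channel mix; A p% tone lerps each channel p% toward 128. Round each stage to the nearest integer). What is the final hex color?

#8f90bc

#9ea1f9 is rgb(158, 161, 249).
Per channel, c → c + 0.38(128 − c):
  R: 158 + 0.38×(128−158) = 158 − 11.4 = 146.6 → 147
  G: 161 + 0.38×(128−161) = 161 − 12.54 = 148.46 → 148
  B: 249 + 0.38×(128−249) = 249 − 45.98 = 203.02 → 203
After the tone: rgb(147, 148, 203) = #9394cb.
A 20% tone moves each channel 20% toward 128:
  R: 147 − 3.8 = 143.2 → 143
  G: 148 − 4 = 144 → 144
  B: 203 − 15 = 188 → 188
rgb(143, 144, 188) = #8f90bc.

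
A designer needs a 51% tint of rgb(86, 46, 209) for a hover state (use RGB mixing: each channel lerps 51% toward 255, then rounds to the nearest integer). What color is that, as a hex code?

A 51% tint moves each channel 51% toward 255:
  R: 86 + 0.51×(255−86) = 86 + 86.19 = 172.19 → 172
  G: 46 + 0.51×(255−46) = 46 + 106.59 = 152.59 → 153
  B: 209 + 0.51×(255−209) = 209 + 23.46 = 232.46 → 232
rgb(172, 153, 232) = #AC99E8.

#AC99E8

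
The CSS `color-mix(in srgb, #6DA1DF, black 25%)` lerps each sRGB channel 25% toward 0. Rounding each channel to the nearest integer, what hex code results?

#5279A7

#6DA1DF is rgb(109, 161, 223).
Lerp each channel 25% toward 0:
  R: 109 − 27.25 = 81.75 → 82
  G: 161 + 0.25×(0−161) = 161 − 40.25 = 120.75 → 121
  B: 223 + 0.25×(0−223) = 223 − 55.75 = 167.25 → 167
rgb(82, 121, 167) = #5279A7.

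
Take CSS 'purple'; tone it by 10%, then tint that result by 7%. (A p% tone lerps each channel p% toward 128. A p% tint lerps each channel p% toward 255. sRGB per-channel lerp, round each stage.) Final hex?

CSS purple is rgb(128, 0, 128).
Per channel, c → c + 0.1(128 − c):
  R: 128 + 0.1×(128−128) = 128 + 0 = 128 → 128
  G: 0 + 12.8 = 12.8 → 13
  B: 128 + 0.1×(128−128) = 128 + 0 = 128 → 128
After the tone: rgb(128, 13, 128) = #800D80.
A 7% tint moves each channel 7% toward 255:
  R: 128 + 8.89 = 136.89 → 137
  G: 13 + 0.07×(255−13) = 13 + 16.94 = 29.94 → 30
  B: 128 + 0.07×(255−128) = 128 + 8.89 = 136.89 → 137
rgb(137, 30, 137) = #891E89.

#891E89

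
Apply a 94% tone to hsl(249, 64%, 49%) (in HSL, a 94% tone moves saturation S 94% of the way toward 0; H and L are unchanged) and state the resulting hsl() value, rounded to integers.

S moves 94% from 64 toward 0: 64 − 60.16 = 3.84 → 4.
H and L are unchanged.

hsl(249, 4%, 49%)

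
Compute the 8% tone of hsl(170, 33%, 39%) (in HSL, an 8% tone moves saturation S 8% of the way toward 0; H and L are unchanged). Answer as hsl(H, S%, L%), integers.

S moves 8% from 33 toward 0: 33 − 2.64 = 30.36 → 30.
H and L are unchanged.

hsl(170, 30%, 39%)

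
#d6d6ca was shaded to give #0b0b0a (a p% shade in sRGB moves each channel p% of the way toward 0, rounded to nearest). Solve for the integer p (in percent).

#d6d6ca is rgb(214, 214, 202); #0b0b0a is rgb(11, 11, 10).
On the R channel (widest range): 11 ≈ 214 + (p/100)(0 − 214), so p ≈ 100×(11 − 214)/(0 − 214) = -20300/-214 = 94.86.
p = 95 reproduces all three channels after rounding.

95%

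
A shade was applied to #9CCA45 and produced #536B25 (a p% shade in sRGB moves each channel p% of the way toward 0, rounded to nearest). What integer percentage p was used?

47%

#9CCA45 is rgb(156, 202, 69); #536B25 is rgb(83, 107, 37).
On the G channel (widest range): 107 ≈ 202 + (p/100)(0 − 202), so p ≈ 100×(107 − 202)/(0 − 202) = -9500/-202 = 47.03.
p = 47 reproduces all three channels after rounding.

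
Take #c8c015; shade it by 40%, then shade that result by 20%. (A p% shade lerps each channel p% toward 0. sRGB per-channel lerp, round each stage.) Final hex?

#c8c015 is rgb(200, 192, 21).
Lerp each channel 40% toward 0:
  R: 200 + 0.4×(0−200) = 200 − 80 = 120 → 120
  G: 192 − 76.8 = 115.2 → 115
  B: 21 − 8.4 = 12.6 → 13
After the shade: rgb(120, 115, 13) = #78730d.
Lerp each channel 20% toward 0:
  R: 120 + 0.2×(0−120) = 120 − 24 = 96 → 96
  G: 115 − 23 = 92 → 92
  B: 13 + 0.2×(0−13) = 13 − 2.6 = 10.4 → 10
rgb(96, 92, 10) = #605c0a.

#605c0a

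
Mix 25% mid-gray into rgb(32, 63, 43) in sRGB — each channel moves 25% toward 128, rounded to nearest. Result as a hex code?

#384F40

Lerp each channel 25% toward 128:
  R: 32 + 24 = 56 → 56
  G: 63 + 16.25 = 79.25 → 79
  B: 43 + 0.25×(128−43) = 43 + 21.25 = 64.25 → 64
rgb(56, 79, 64) = #384F40.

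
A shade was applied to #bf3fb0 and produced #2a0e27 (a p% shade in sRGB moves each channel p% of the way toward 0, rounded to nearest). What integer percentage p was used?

78%

#bf3fb0 is rgb(191, 63, 176); #2a0e27 is rgb(42, 14, 39).
On the R channel (widest range): 42 ≈ 191 + (p/100)(0 − 191), so p ≈ 100×(42 − 191)/(0 − 191) = -14900/-191 = 78.01.
p = 78 reproduces all three channels after rounding.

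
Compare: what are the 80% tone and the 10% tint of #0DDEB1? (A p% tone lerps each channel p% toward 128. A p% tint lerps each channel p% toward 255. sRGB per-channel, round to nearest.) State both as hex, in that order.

#0DDEB1 is rgb(13, 222, 177).
80% tone:
  R: 13 + 92 = 105 → 105
  G: 222 + 0.8×(128−222) = 222 − 75.2 = 146.8 → 147
  B: 177 + 0.8×(128−177) = 177 − 39.2 = 137.8 → 138
  → #69938A
10% tint:
  R: 13 + 0.1×(255−13) = 13 + 24.2 = 37.2 → 37
  G: 222 + 0.1×(255−222) = 222 + 3.3 = 225.3 → 225
  B: 177 + 0.1×(255−177) = 177 + 7.8 = 184.8 → 185
  → #25E1B9

#69938A, #25E1B9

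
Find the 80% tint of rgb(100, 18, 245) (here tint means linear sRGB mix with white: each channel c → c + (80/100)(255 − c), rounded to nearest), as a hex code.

#E0D0FD

An 80% tint moves each channel 80% toward 255:
  R: 100 + 0.8×(255−100) = 100 + 124 = 224 → 224
  G: 18 + 0.8×(255−18) = 18 + 189.6 = 207.6 → 208
  B: 245 + 0.8×(255−245) = 245 + 8 = 253 → 253
rgb(224, 208, 253) = #E0D0FD.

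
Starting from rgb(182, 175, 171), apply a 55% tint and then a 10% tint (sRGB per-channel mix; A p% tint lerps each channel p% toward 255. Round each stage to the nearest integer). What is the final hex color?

Per channel, c → c + 0.55(255 − c):
  R: 182 + 0.55×(255−182) = 182 + 40.15 = 222.15 → 222
  G: 175 + 0.55×(255−175) = 175 + 44 = 219 → 219
  B: 171 + 46.2 = 217.2 → 217
After the tint: rgb(222, 219, 217) = #DEDBD9.
Per channel, c → c + 0.1(255 − c):
  R: 222 + 0.1×(255−222) = 222 + 3.3 = 225.3 → 225
  G: 219 + 0.1×(255−219) = 219 + 3.6 = 222.6 → 223
  B: 217 + 3.8 = 220.8 → 221
rgb(225, 223, 221) = #E1DFDD.

#E1DFDD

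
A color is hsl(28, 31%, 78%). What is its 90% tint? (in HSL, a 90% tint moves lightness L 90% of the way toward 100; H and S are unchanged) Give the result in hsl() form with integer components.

L moves 90% from 78 toward 100: 78 + 19.8 = 97.8 → 98.
H and S are unchanged.

hsl(28, 31%, 98%)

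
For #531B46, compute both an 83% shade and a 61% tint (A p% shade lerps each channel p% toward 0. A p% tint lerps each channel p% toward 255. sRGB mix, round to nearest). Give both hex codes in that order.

#0E050C, #BCA6B7

#531B46 is rgb(83, 27, 70).
83% shade:
  R: 83 + 0.83×(0−83) = 83 − 68.89 = 14.11 → 14
  G: 27 − 22.41 = 4.59 → 5
  B: 70 + 0.83×(0−70) = 70 − 58.1 = 11.9 → 12
  → #0E050C
61% tint:
  R: 83 + 0.61×(255−83) = 83 + 104.92 = 187.92 → 188
  G: 27 + 139.08 = 166.08 → 166
  B: 70 + 0.61×(255−70) = 70 + 112.85 = 182.85 → 183
  → #BCA6B7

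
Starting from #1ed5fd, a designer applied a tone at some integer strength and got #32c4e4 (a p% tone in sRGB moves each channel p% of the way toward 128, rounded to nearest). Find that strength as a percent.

20%

#1ed5fd is rgb(30, 213, 253); #32c4e4 is rgb(50, 196, 228).
On the B channel (widest range): 228 ≈ 253 + (p/100)(128 − 253), so p ≈ 100×(228 − 253)/(128 − 253) = -2500/-125 = 20.00.
p = 20 reproduces all three channels after rounding.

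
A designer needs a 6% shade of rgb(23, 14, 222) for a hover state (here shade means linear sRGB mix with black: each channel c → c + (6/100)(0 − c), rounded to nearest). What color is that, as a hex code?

A 6% shade moves each channel 6% toward 0:
  R: 23 − 1.38 = 21.62 → 22
  G: 14 + 0.06×(0−14) = 14 − 0.84 = 13.16 → 13
  B: 222 − 13.32 = 208.68 → 209
rgb(22, 13, 209) = #160DD1.

#160DD1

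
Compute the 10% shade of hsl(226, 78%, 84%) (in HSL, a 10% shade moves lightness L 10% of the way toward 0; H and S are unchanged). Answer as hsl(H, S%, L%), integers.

hsl(226, 78%, 76%)

L moves 10% from 84 toward 0: 84 − 8.4 = 75.6 → 76.
H and S are unchanged.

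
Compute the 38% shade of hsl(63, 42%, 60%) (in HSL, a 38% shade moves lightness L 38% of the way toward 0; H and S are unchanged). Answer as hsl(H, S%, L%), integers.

L moves 38% from 60 toward 0: 60 − 22.8 = 37.2 → 37.
H and S are unchanged.

hsl(63, 42%, 37%)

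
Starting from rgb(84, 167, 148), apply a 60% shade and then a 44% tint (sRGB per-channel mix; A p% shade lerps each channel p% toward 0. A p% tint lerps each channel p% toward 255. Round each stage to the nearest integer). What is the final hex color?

Lerp each channel 60% toward 0:
  R: 84 − 50.4 = 33.6 → 34
  G: 167 − 100.2 = 66.8 → 67
  B: 148 − 88.8 = 59.2 → 59
After the shade: rgb(34, 67, 59) = #22433B.
A 44% tint moves each channel 44% toward 255:
  R: 34 + 0.44×(255−34) = 34 + 97.24 = 131.24 → 131
  G: 67 + 82.72 = 149.72 → 150
  B: 59 + 86.24 = 145.24 → 145
rgb(131, 150, 145) = #839691.

#839691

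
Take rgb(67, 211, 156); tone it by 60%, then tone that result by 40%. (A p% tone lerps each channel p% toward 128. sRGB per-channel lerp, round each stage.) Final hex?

#729487

Lerp each channel 60% toward 128:
  R: 67 + 0.6×(128−67) = 67 + 36.6 = 103.6 → 104
  G: 211 − 49.8 = 161.2 → 161
  B: 156 + 0.6×(128−156) = 156 − 16.8 = 139.2 → 139
After the tone: rgb(104, 161, 139) = #68a18b.
Per channel, c → c + 0.4(128 − c):
  R: 104 + 9.6 = 113.6 → 114
  G: 161 + 0.4×(128−161) = 161 − 13.2 = 147.8 → 148
  B: 139 + 0.4×(128−139) = 139 − 4.4 = 134.6 → 135
rgb(114, 148, 135) = #729487.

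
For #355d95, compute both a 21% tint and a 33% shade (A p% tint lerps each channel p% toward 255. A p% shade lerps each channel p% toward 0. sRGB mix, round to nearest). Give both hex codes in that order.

#5f7fab, #243e64

#355d95 is rgb(53, 93, 149).
21% tint:
  R: 53 + 0.21×(255−53) = 53 + 42.42 = 95.42 → 95
  G: 93 + 0.21×(255−93) = 93 + 34.02 = 127.02 → 127
  B: 149 + 22.26 = 171.26 → 171
  → #5f7fab
33% shade:
  R: 53 + 0.33×(0−53) = 53 − 17.49 = 35.51 → 36
  G: 93 + 0.33×(0−93) = 93 − 30.69 = 62.31 → 62
  B: 149 − 49.17 = 99.83 → 100
  → #243e64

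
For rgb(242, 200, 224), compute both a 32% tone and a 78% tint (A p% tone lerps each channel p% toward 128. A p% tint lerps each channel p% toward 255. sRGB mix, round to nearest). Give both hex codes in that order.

32% tone:
  R: 242 − 36.48 = 205.52 → 206
  G: 200 − 23.04 = 176.96 → 177
  B: 224 + 0.32×(128−224) = 224 − 30.72 = 193.28 → 193
  → #CEB1C1
78% tint:
  R: 242 + 0.78×(255−242) = 242 + 10.14 = 252.14 → 252
  G: 200 + 0.78×(255−200) = 200 + 42.9 = 242.9 → 243
  B: 224 + 24.18 = 248.18 → 248
  → #FCF3F8

#CEB1C1, #FCF3F8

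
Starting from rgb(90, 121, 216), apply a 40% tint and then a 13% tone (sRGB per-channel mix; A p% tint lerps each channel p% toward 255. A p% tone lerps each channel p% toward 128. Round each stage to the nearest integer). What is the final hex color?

Lerp each channel 40% toward 255:
  R: 90 + 0.4×(255−90) = 90 + 66 = 156 → 156
  G: 121 + 0.4×(255−121) = 121 + 53.6 = 174.6 → 175
  B: 216 + 15.6 = 231.6 → 232
After the tint: rgb(156, 175, 232) = #9CAFE8.
A 13% tone moves each channel 13% toward 128:
  R: 156 + 0.13×(128−156) = 156 − 3.64 = 152.36 → 152
  G: 175 + 0.13×(128−175) = 175 − 6.11 = 168.89 → 169
  B: 232 + 0.13×(128−232) = 232 − 13.52 = 218.48 → 218
rgb(152, 169, 218) = #98A9DA.

#98A9DA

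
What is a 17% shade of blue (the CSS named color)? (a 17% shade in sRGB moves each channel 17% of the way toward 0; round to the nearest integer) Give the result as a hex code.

CSS blue is rgb(0, 0, 255).
Lerp each channel 17% toward 0:
  R: 0 + 0.17×(0−0) = 0 + 0 = 0 → 0
  G: 0 + 0 = 0 → 0
  B: 255 + 0.17×(0−255) = 255 − 43.35 = 211.65 → 212
rgb(0, 0, 212) = #0000d4.

#0000d4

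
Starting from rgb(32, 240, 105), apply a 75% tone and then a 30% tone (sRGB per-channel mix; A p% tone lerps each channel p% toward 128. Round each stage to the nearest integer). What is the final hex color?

#6F947C

Per channel, c → c + 0.75(128 − c):
  R: 32 + 72 = 104 → 104
  G: 240 − 84 = 156 → 156
  B: 105 + 17.25 = 122.25 → 122
After the tone: rgb(104, 156, 122) = #689C7A.
A 30% tone moves each channel 30% toward 128:
  R: 104 + 7.2 = 111.2 → 111
  G: 156 + 0.3×(128−156) = 156 − 8.4 = 147.6 → 148
  B: 122 + 0.3×(128−122) = 122 + 1.8 = 123.8 → 124
rgb(111, 148, 124) = #6F947C.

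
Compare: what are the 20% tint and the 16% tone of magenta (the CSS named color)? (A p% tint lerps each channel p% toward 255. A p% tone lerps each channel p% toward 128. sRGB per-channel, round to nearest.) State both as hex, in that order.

CSS magenta is rgb(255, 0, 255).
20% tint:
  R: 255 + 0.2×(255−255) = 255 + 0 = 255 → 255
  G: 0 + 0.2×(255−0) = 0 + 51 = 51 → 51
  B: 255 + 0.2×(255−255) = 255 + 0 = 255 → 255
  → #FF33FF
16% tone:
  R: 255 − 20.32 = 234.68 → 235
  G: 0 + 20.48 = 20.48 → 20
  B: 255 + 0.16×(128−255) = 255 − 20.32 = 234.68 → 235
  → #EB14EB

#FF33FF, #EB14EB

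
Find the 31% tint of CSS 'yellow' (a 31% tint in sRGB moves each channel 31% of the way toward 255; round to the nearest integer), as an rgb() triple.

CSS yellow is rgb(255, 255, 0).
A 31% tint moves each channel 31% toward 255:
  R: 255 + 0.31×(255−255) = 255 + 0 = 255 → 255
  G: 255 + 0.31×(255−255) = 255 + 0 = 255 → 255
  B: 0 + 79.05 = 79.05 → 79

rgb(255, 255, 79)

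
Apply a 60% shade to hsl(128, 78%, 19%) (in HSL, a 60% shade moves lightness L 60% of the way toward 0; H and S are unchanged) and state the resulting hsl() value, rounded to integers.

L moves 60% from 19 toward 0: 19 − 11.4 = 7.6 → 8.
H and S are unchanged.

hsl(128, 78%, 8%)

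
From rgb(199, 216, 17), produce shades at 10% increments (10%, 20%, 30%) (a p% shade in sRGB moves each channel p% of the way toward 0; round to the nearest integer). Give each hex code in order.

10%: (199 − 19.9 = 179.1→179, 216 − 21.6 = 194.4→194, 17 − 1.7 = 15.3→15) → #B3C20F
20%: (199 − 39.8 = 159.2→159, 216 − 43.2 = 172.8→173, 17 − 3.4 = 13.6→14) → #9FAD0E
30%: (199 − 59.7 = 139.3→139, 216 − 64.8 = 151.2→151, 17 − 5.1 = 11.9→12) → #8B970C

#B3C20F, #9FAD0E, #8B970C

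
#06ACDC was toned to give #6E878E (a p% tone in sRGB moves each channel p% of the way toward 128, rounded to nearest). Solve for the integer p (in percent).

#06ACDC is rgb(6, 172, 220); #6E878E is rgb(110, 135, 142).
On the R channel (widest range): 110 ≈ 6 + (p/100)(128 − 6), so p ≈ 100×(110 − 6)/(128 − 6) = 10400/122 = 85.25.
p = 85 reproduces all three channels after rounding.

85%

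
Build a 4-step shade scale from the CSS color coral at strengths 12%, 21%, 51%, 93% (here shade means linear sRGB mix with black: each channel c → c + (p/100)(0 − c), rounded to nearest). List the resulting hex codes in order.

#E07046, #C9643F, #7D3E27, #120906

CSS coral is rgb(255, 127, 80).
12%: (255 − 30.6 = 224.4→224, 127 − 15.24 = 111.76→112, 80 − 9.6 = 70.4→70) → #E07046
21%: (255 − 53.55 = 201.45→201, 127 − 26.67 = 100.33→100, 80 − 16.8 = 63.2→63) → #C9643F
51%: (255 − 130.05 = 124.95→125, 127 − 64.77 = 62.23→62, 80 − 40.8 = 39.2→39) → #7D3E27
93%: (255 − 237.15 = 17.85→18, 127 − 118.11 = 8.89→9, 80 − 74.4 = 5.6→6) → #120906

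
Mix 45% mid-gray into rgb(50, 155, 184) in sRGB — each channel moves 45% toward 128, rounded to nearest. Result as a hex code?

Per channel, c → c + 0.45(128 − c):
  R: 50 + 35.1 = 85.1 → 85
  G: 155 − 12.15 = 142.85 → 143
  B: 184 − 25.2 = 158.8 → 159
rgb(85, 143, 159) = #558f9f.

#558f9f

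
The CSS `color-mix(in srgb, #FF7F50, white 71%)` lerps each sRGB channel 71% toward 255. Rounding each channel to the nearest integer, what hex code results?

#FF7F50 is rgb(255, 127, 80).
Lerp each channel 71% toward 255:
  R: 255 + 0 = 255 → 255
  G: 127 + 90.88 = 217.88 → 218
  B: 80 + 124.25 = 204.25 → 204
rgb(255, 218, 204) = #FFDACC.

#FFDACC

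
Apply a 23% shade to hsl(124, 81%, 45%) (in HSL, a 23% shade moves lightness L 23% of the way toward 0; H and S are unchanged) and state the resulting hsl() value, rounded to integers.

L moves 23% from 45 toward 0: 45 − 10.35 = 34.65 → 35.
H and S are unchanged.

hsl(124, 81%, 35%)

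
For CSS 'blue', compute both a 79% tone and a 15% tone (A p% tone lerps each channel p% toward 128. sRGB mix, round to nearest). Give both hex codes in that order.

#65659b, #1313ec

CSS blue is rgb(0, 0, 255).
79% tone:
  R: 0 + 101.12 = 101.12 → 101
  G: 0 + 101.12 = 101.12 → 101
  B: 255 − 100.33 = 154.67 → 155
  → #65659b
15% tone:
  R: 0 + 19.2 = 19.2 → 19
  G: 0 + 0.15×(128−0) = 0 + 19.2 = 19.2 → 19
  B: 255 + 0.15×(128−255) = 255 − 19.05 = 235.95 → 236
  → #1313ec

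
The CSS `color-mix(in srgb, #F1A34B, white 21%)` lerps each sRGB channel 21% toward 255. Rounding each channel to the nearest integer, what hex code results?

#F4B671

#F1A34B is rgb(241, 163, 75).
Lerp each channel 21% toward 255:
  R: 241 + 2.94 = 243.94 → 244
  G: 163 + 19.32 = 182.32 → 182
  B: 75 + 37.8 = 112.8 → 113
rgb(244, 182, 113) = #F4B671.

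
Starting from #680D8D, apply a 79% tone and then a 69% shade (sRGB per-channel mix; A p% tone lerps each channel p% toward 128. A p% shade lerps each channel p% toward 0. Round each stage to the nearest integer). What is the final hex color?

#262029

#680D8D is rgb(104, 13, 141).
Per channel, c → c + 0.79(128 − c):
  R: 104 + 0.79×(128−104) = 104 + 18.96 = 122.96 → 123
  G: 13 + 0.79×(128−13) = 13 + 90.85 = 103.85 → 104
  B: 141 + 0.79×(128−141) = 141 − 10.27 = 130.73 → 131
After the tone: rgb(123, 104, 131) = #7B6883.
Per channel, c → c + 0.69(0 − c):
  R: 123 + 0.69×(0−123) = 123 − 84.87 = 38.13 → 38
  G: 104 − 71.76 = 32.24 → 32
  B: 131 + 0.69×(0−131) = 131 − 90.39 = 40.61 → 41
rgb(38, 32, 41) = #262029.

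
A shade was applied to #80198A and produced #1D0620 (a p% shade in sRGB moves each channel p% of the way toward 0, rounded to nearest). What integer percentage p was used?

77%

#80198A is rgb(128, 25, 138); #1D0620 is rgb(29, 6, 32).
On the B channel (widest range): 32 ≈ 138 + (p/100)(0 − 138), so p ≈ 100×(32 − 138)/(0 − 138) = -10600/-138 = 76.81.
p = 77 reproduces all three channels after rounding.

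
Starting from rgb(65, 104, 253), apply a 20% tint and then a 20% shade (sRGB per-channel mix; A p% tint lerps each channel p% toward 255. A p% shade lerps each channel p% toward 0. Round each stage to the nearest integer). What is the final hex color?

#526BCA

A 20% tint moves each channel 20% toward 255:
  R: 65 + 0.2×(255−65) = 65 + 38 = 103 → 103
  G: 104 + 0.2×(255−104) = 104 + 30.2 = 134.2 → 134
  B: 253 + 0.2×(255−253) = 253 + 0.4 = 253.4 → 253
After the tint: rgb(103, 134, 253) = #6786FD.
Per channel, c → c + 0.2(0 − c):
  R: 103 + 0.2×(0−103) = 103 − 20.6 = 82.4 → 82
  G: 134 − 26.8 = 107.2 → 107
  B: 253 + 0.2×(0−253) = 253 − 50.6 = 202.4 → 202
rgb(82, 107, 202) = #526BCA.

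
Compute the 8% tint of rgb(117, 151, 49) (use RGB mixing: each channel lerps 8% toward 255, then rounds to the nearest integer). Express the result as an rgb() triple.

rgb(128, 159, 65)

Lerp each channel 8% toward 255:
  R: 117 + 11.04 = 128.04 → 128
  G: 151 + 8.32 = 159.32 → 159
  B: 49 + 16.48 = 65.48 → 65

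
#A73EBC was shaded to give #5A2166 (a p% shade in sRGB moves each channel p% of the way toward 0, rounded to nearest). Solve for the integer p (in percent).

46%

#A73EBC is rgb(167, 62, 188); #5A2166 is rgb(90, 33, 102).
On the B channel (widest range): 102 ≈ 188 + (p/100)(0 − 188), so p ≈ 100×(102 − 188)/(0 − 188) = -8600/-188 = 45.74.
p = 46 reproduces all three channels after rounding.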